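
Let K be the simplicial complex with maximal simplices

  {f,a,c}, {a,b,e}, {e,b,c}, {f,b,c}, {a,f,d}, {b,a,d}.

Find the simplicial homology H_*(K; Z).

H_0 = Z,  H_1 = Z,  H_2 = 0.

Order the vertices as a < b < c < d < e < f. Listing each simplex with vertices in this order, K has dimension 2 with simplices:

  0-simplices (6): a, b, c, d, e, f
  1-simplices (12): ab, ac, ad, ae, af, bc, bd, be, bf, ce, cf, df
  2-simplices (6): abd, abe, acf, adf, bce, bcf

Hence C_0 ≅ Z^6, C_1 ≅ Z^12, C_2 ≅ Z^6.

∂_1: C_1 → C_0 sends each edge [p,q] (with p < q) to q − p.
As a 6×12 matrix over Z this has rank 5, with invariant factors (1,1,1,1,1).

∂_2: C_2 → C_1 sends each 2-simplex [p,q,r] to [q,r] − [p,r] + [p,q]. For instance
  ∂abe = be − ae + ab,
  ∂bcf = cf − bf + bc.
The 12×6 boundary matrix has rank 6 and Smith normal form diag(1,1,1,1,1,1).

From H_k ≅ ker(∂_k) / im(∂_{k+1}) we obtain:

  H_0: rank C_0 − rank ∂_1 = 6 − 5 = 1, and the invariant factors of ∂_1 are all 1, so H_0 = Z.
  H_1: rank ker ∂_1 − rank ∂_2 = (12 − 5) − 6 = 1, and the invariant factors of ∂_2 are all 1, so H_1 = Z.
  H_2: rank ker ∂_2 − rank ∂_3 = (6 − 6) − 0 = 0, and there is no ∂_3, so H_2 = 0.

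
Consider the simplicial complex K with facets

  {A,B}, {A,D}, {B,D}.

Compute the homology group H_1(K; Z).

Take the total order A < B < D on the vertex set. Then K (dimension 1) consists of the simplices:

  0-simplices (3): A, B, D
  1-simplices (3): AB, AD, BD

Hence C_0 ≅ Z^3, C_1 ≅ Z^3.

Boundary ∂_1: C_1 → C_0 maps an edge to its endpoints' difference, ∂[p,q] = q − p. For instance
  ∂AB = B − A.
The 3×3 boundary matrix has rank 2 and Smith normal form diag(1,1).

Reading off H_k = ker ∂_k / im ∂_{k+1}:

  H_1: rank ker ∂_1 − rank ∂_2 = (3 − 2) − 0 = 1, and there is no ∂_2, so H_1 ≅ Z.

H_1 = Z.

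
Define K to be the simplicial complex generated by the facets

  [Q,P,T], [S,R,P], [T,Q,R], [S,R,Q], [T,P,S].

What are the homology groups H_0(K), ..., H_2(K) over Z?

H_0 ≅ Z,  H_1 ≅ Z,  H_2 = 0.

Take the total order P < Q < R < S < T on the vertex set. Then K (dimension 2) consists of the simplices:

  0-simplices (5): P, Q, R, S, T
  1-simplices (10): PQ, PR, PS, PT, QR, QS, QT, RS, RT, ST
  2-simplices (5): PQT, PRS, PST, QRS, QRT

so the chain groups are C_0 ≅ Z^5, C_1 ≅ Z^10, C_2 ≅ Z^5.

∂_1: C_1 → C_0 maps an edge to its endpoints' difference, ∂[p,q] = q − p.
The resulting 5×10 matrix has rank 4, and its Smith normal form has invariant factors (1,1,1,1).

∂_2: C_2 → C_1 maps a triangle to the signed sum of its edges. For instance
  ∂PQT = QT − PT + PQ,
  ∂PRS = RS − PS + PR.
The 10×5 boundary matrix has rank 5 and Smith normal form diag(1,1,1,1,1).

Computing H_k = (kernel of ∂_k) / (image of ∂_{k+1}):

  H_0: rank C_0 − rank ∂_1 = 5 − 4 = 1, and the invariant factors of ∂_1 are all 1, so H_0 ≅ Z.
  H_1: rank ker ∂_1 − rank ∂_2 = (10 − 4) − 5 = 1, and the invariant factors of ∂_2 are all 1, so H_1 ≅ Z.
  H_2: rank ker ∂_2 − rank ∂_3 = (5 − 5) − 0 = 0, and there is no ∂_3, so H_2 ≅ 0.

As a check, the Euler characteristic is 5 − 10 + 5 = 0, which agrees with 1 − 1 + 0 = 0.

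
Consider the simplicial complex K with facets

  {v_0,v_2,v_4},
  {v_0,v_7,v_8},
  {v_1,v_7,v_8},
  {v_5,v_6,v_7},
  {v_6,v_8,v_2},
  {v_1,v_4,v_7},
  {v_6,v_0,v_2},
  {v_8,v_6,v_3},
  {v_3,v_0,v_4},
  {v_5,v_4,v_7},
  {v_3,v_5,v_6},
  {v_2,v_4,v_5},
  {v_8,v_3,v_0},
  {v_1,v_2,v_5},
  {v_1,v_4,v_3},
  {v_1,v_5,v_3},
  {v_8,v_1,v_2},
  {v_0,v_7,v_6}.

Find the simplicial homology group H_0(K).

H_0 ≅ Z.

Take the total order v_0 < v_1 < v_2 < v_3 < v_4 < v_5 < v_6 < v_7 < v_8 on the vertex set. Then K (dimension 2) consists of the simplices:

  0-simplices (9): [v_0], [v_1], [v_2], [v_3], [v_4], [v_5], [v_6], [v_7], [v_8]
  1-simplices (27): (27 of them)
  2-simplices (18): (18 of them)

so the chain groups are C_0 ≅ Z^9, C_1 ≅ Z^27, C_2 ≅ Z^18.

Boundary ∂_1: C_1 → C_0 sends each edge [p,q] (with p < q) to q − p.
This gives a 9×27 integer matrix of rank 8; reducing to Smith normal form yields diagonal entries (1,1,1,1,1,1,1,1).

Boundary ∂_2: C_2 → C_1 sends each 2-simplex [p,q,r] to [q,r] − [p,r] + [p,q]. For instance
  ∂[v_5,v_6,v_7] = [v_6,v_7] − [v_5,v_7] + [v_5,v_6],
  ∂[v_4,v_5,v_7] = [v_5,v_7] − [v_4,v_7] + [v_4,v_5].
This gives a 27×18 integer matrix of rank 18; reducing to Smith normal form yields diagonal entries (1,1,1,1,1,1,1,1,1,1,1,1,1,1,1,1,1,2).

Computing H_k = (kernel of ∂_k) / (image of ∂_{k+1}):

  H_0: rank C_0 − rank ∂_1 = 9 − 8 = 1, and the invariant factors of ∂_1 are all 1, so H_0 = Z.

(K is a triangulation of the Klein bottle.)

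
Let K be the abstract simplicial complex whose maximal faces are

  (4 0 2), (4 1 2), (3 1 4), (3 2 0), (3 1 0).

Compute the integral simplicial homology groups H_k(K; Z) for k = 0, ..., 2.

Order the vertices as 0 < 1 < 2 < 3 < 4. Listing each simplex with vertices in this order, K has dimension 2 with simplices:

  0-simplices (5): [0], [1], [2], [3], [4]
  1-simplices (10): [0,1], [0,2], [0,3], [0,4], [1,2], [1,3], [1,4], [2,3], [2,4], [3,4]
  2-simplices (5): [0,1,3], [0,2,3], [0,2,4], [1,2,4], [1,3,4]

so the chain groups are C_0 ≅ Z^5, C_1 ≅ Z^10, C_2 ≅ Z^5.

∂_1: C_1 → C_0 sends each edge [p,q] (with p < q) to q − p. For instance
  ∂[2,3] = [3] − [2].
This gives a 5×10 integer matrix of rank 4; reducing to Smith normal form yields diagonal entries (1,1,1,1).

The boundary map ∂_2: C_2 → C_1 maps a triangle to the signed sum of its edges. For instance
  ∂[1,2,4] = [2,4] − [1,4] + [1,2],
  ∂[0,2,4] = [2,4] − [0,4] + [0,2].
This gives a 10×5 integer matrix of rank 5; reducing to Smith normal form yields diagonal entries (1,1,1,1,1).

Now H_k = ker ∂_k / im ∂_{k+1}, so:

  H_0: rank C_0 − rank ∂_1 = 5 − 4 = 1, and the invariant factors of ∂_1 are all 1, so H_0 = Z.
  H_1: rank ker ∂_1 − rank ∂_2 = (10 − 4) − 5 = 1, and the invariant factors of ∂_2 are all 1, so H_1 = Z.
  H_2: rank ker ∂_2 − rank ∂_3 = (5 − 5) − 0 = 0, and there is no ∂_3, so H_2 = 0.

(K is a triangulation of the Möbius band.)

H_0 ≅ Z,  H_1 ≅ Z,  H_2 = 0.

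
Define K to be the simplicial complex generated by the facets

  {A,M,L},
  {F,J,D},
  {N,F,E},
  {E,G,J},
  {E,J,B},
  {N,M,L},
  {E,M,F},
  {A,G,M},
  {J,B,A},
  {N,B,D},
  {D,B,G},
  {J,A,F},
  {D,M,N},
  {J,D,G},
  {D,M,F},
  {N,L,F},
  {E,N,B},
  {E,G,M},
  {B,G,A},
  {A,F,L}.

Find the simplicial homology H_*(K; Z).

Fix the vertex order A < B < D < E < F < G < J < L < M < N and write every simplex with vertices in increasing order. Then dim K = 2 and the simplices of K are:

  0-simplices (10): A, B, D, E, F, G, J, L, M, N
  1-simplices (30): AB, AF, AG, AJ, AL, AM, BD, BE, BG, BJ, BN, DF, DG, DJ, DM, DN, EF, EG, EJ, EM, EN, FJ, FL, FM, FN, GJ, GM, LM, LN, MN
  2-simplices (20): ABG, ABJ, AFJ, AFL, AGM, ALM, BDG, BDN, BEJ, BEN, DFJ, DFM, DGJ, DMN, EFM, EFN, EGJ, EGM, FLN, LMN

giving chain groups C_0 ≅ Z^10, C_1 ≅ Z^30, C_2 ≅ Z^20.

Boundary ∂_1: C_1 → C_0 sends each edge [p,q] (with p < q) to q − p. For instance
  ∂AM = M − A.
The resulting 10×30 matrix has rank 9, and its Smith normal form has invariant factors (1,1,1,1,1,1,1,1,1).

The boundary map ∂_2: C_2 → C_1 sends each 2-simplex [p,q,r] to [q,r] − [p,r] + [p,q]. For instance
  ∂ABG = BG − AG + AB,
  ∂FLN = LN − FN + FL.
The resulting 30×20 matrix has rank 20, and its Smith normal form has invariant factors (1,1,1,1,1,1,1,1,1,1,1,1,1,1,1,1,1,1,1,2).

Now H_k = ker ∂_k / im ∂_{k+1}, so:

  H_0: rank C_0 − rank ∂_1 = 10 − 9 = 1, and the invariant factors of ∂_1 are all 1, so H_0 ≅ Z.
  H_1: rank ker ∂_1 − rank ∂_2 = (30 − 9) − 20 = 1, and ∂_2 has invariant factor 2 > 1, so H_1 ≅ Z ⊕ Z/2.
  H_2: rank ker ∂_2 − rank ∂_3 = (20 − 20) − 0 = 0, and there is no ∂_3, so H_2 ≅ 0.

H_0 = Z,  H_1 = Z ⊕ Z/2,  H_2 = 0.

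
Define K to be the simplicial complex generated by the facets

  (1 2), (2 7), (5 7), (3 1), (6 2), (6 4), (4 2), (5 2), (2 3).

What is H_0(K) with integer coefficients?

H_0 = Z.

We work with the vertex ordering 1 < 2 < 3 < 4 < 5 < 6 < 7. The simplices of K, each written with vertices in increasing order, are:

  0-simplices (7): [1], [2], [3], [4], [5], [6], [7]
  1-simplices (9): [1,2], [1,3], [2,3], [2,4], [2,5], [2,6], [2,7], [4,6], [5,7]

Hence C_0 ≅ Z^7, C_1 ≅ Z^9.

∂_1: C_1 → C_0 maps an edge to its endpoints' difference, ∂[p,q] = q − p. For instance
  ∂[1,3] = [3] − [1].
This gives a 7×9 integer matrix of rank 6; reducing to Smith normal form yields diagonal entries (1,1,1,1,1,1).

From H_k ≅ ker(∂_k) / im(∂_{k+1}) we obtain:

  H_0: rank C_0 − rank ∂_1 = 7 − 6 = 1, and the invariant factors of ∂_1 are all 1, so H_0 = Z.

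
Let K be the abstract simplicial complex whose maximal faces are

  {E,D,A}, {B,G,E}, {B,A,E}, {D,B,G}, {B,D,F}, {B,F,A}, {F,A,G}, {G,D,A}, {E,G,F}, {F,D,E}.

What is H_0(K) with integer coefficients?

We work with the vertex ordering A < B < D < E < F < G. The simplices of K, each written with vertices in increasing order, are:

  0-simplices (6): A, B, D, E, F, G
  1-simplices (15): AB, AD, AE, AF, AG, BD, BE, BF, BG, DE, DF, DG, EF, EG, FG
  2-simplices (10): ABE, ABF, ADE, ADG, AFG, BDF, BDG, BEG, DEF, EFG

so the chain groups are C_0 ≅ Z^6, C_1 ≅ Z^15, C_2 ≅ Z^10.

∂_1: C_1 → C_0 sends each edge [p,q] (with p < q) to q − p.
The 6×15 boundary matrix has rank 5 and Smith normal form diag(1,1,1,1,1).

Boundary ∂_2: C_2 → C_1 maps a triangle to the signed sum of its edges. For instance
  ∂BDG = DG − BG + BD,
  ∂ABE = BE − AE + AB.
This gives a 15×10 integer matrix of rank 10; reducing to Smith normal form yields diagonal entries (1,1,1,1,1,1,1,1,1,2).

From H_k ≅ ker(∂_k) / im(∂_{k+1}) we obtain:

  H_0: rank C_0 − rank ∂_1 = 6 − 5 = 1, and the invariant factors of ∂_1 are all 1, so H_0 = Z.

H_0 = Z.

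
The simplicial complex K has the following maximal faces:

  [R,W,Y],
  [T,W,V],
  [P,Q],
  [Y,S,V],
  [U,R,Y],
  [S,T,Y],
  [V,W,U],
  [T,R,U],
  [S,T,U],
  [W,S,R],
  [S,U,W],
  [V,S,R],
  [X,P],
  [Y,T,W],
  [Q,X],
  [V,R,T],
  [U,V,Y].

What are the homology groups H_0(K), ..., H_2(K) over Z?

H_0 = Z^2,  H_1 = Z^3,  H_2 = Z.

Take the total order P < Q < R < S < T < U < V < W < X < Y on the vertex set. Then K (dimension 2) consists of the simplices:

  0-simplices (10): P, Q, R, S, T, U, V, W, X, Y
  1-simplices (24): PQ, PX, QX, RS, RT, RU, RV, RW, RY, ST, SU, SV, SW, SY, TU, TV, TW, TY, UV, UW, UY, VW, VY, WY
  2-simplices (14): RSV, RSW, RTU, RTV, RUY, RWY, STU, STY, SUW, SVY, TVW, TWY, UVW, UVY

so the chain groups are C_0 ≅ Z^10, C_1 ≅ Z^24, C_2 ≅ Z^14.

The boundary map ∂_1: C_1 → C_0 maps an edge to its endpoints' difference, ∂[p,q] = q − p. For instance
  ∂TW = W − T.
As a 10×24 matrix over Z this has rank 8, with invariant factors (1,1,1,1,1,1,1,1).

Boundary ∂_2: C_2 → C_1 acts by ∂[p,q,r] = [q,r] − [p,r] + [p,q]. For instance
  ∂TWY = WY − TY + TW,
  ∂UVW = VW − UW + UV.
The 24×14 boundary matrix has rank 13 and Smith normal form diag(1,1,1,1,1,1,1,1,1,1,1,1,1).

From H_k ≅ ker(∂_k) / im(∂_{k+1}) we obtain:

  H_0: rank C_0 − rank ∂_1 = 10 − 8 = 2, and the invariant factors of ∂_1 are all 1, so H_0 = Z^2.
  H_1: rank ker ∂_1 − rank ∂_2 = (24 − 8) − 13 = 3, and the invariant factors of ∂_2 are all 1, so H_1 = Z^3.
  H_2: rank ker ∂_2 − rank ∂_3 = (14 − 13) − 0 = 1, and there is no ∂_3, so H_2 = Z.

As a check, the Euler characteristic is 10 − 24 + 14 = 0, which agrees with 2 − 3 + 1 = 0.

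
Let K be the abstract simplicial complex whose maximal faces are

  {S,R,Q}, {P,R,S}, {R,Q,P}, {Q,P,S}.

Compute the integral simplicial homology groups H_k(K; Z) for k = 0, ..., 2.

H_0 ≅ Z,  H_1 = 0,  H_2 ≅ Z.

We work with the vertex ordering P < Q < R < S. The simplices of K, each written with vertices in increasing order, are:

  0-simplices (4): P, Q, R, S
  1-simplices (6): PQ, PR, PS, QR, QS, RS
  2-simplices (4): PQR, PQS, PRS, QRS

so the chain groups are C_0 ≅ Z^4, C_1 ≅ Z^6, C_2 ≅ Z^4.

∂_1: C_1 → C_0 is given by ∂[p,q] = [q] − [p]. For instance
  ∂PR = R − P.
The 4×6 boundary matrix has rank 3 and Smith normal form diag(1,1,1).

Boundary ∂_2: C_2 → C_1 sends each 2-simplex [p,q,r] to [q,r] − [p,r] + [p,q]. For instance
  ∂PQR = QR − PR + PQ,
  ∂PRS = RS − PS + PR.
As a 6×4 matrix over Z this has rank 3, with invariant factors (1,1,1).

Now H_k = ker ∂_k / im ∂_{k+1}, so:

  H_0: rank C_0 − rank ∂_1 = 4 − 3 = 1, and the invariant factors of ∂_1 are all 1, so H_0 ≅ Z.
  H_1: rank ker ∂_1 − rank ∂_2 = (6 − 3) − 3 = 0, and the invariant factors of ∂_2 are all 1, so H_1 ≅ 0.
  H_2: rank ker ∂_2 − rank ∂_3 = (4 − 3) − 0 = 1, and there is no ∂_3, so H_2 ≅ Z.

As a check, the Euler characteristic is 4 − 6 + 4 = 2, which agrees with 1 − 0 + 1 = 2.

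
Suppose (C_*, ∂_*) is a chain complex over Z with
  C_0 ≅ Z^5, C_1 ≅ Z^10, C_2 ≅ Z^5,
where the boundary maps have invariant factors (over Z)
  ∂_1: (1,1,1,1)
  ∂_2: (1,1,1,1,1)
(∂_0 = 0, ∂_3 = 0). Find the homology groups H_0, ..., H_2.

H_0: b_0 = 5 − 0 − 4 = 1; torsion from ∂_1 factors > 1: none. So H_0 ≅ Z.
H_1: b_1 = 10 − 4 − 5 = 1; torsion from ∂_2 factors > 1: none. So H_1 ≅ Z.
H_2: b_2 = 5 − 5 − 0 = 0; torsion from ∂_3 factors > 1: none. So H_2 ≅ 0.

H_0 ≅ Z,  H_1 ≅ Z,  H_2 = 0.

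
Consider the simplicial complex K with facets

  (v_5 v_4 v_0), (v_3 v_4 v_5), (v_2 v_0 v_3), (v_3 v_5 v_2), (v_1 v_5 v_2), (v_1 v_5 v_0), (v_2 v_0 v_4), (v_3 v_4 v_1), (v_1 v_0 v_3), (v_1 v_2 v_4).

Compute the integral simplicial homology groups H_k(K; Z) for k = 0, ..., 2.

H_0 ≅ Z,  H_1 ≅ Z/2,  H_2 = 0.

Order the vertices as v_0 < v_1 < v_2 < v_3 < v_4 < v_5. Listing each simplex with vertices in this order, K has dimension 2 with simplices:

  0-simplices (6): [v_0], [v_1], [v_2], [v_3], [v_4], [v_5]
  1-simplices (15): (15 of them)
  2-simplices (10): [v_0,v_1,v_3], [v_0,v_1,v_5], [v_0,v_2,v_3], [v_0,v_2,v_4], [v_0,v_4,v_5], [v_1,v_2,v_4], [v_1,v_2,v_5], [v_1,v_3,v_4], [v_2,v_3,v_5], [v_3,v_4,v_5]

so the chain groups are C_0 ≅ Z^6, C_1 ≅ Z^15, C_2 ≅ Z^10.

∂_1: C_1 → C_0 maps an edge to its endpoints' difference, ∂[p,q] = q − p. For instance
  ∂[v_0,v_1] = [v_1] − [v_0].
This gives a 6×15 integer matrix of rank 5; reducing to Smith normal form yields diagonal entries (1,1,1,1,1).

Boundary ∂_2: C_2 → C_1 sends each 2-simplex [p,q,r] to [q,r] − [p,r] + [p,q]. For instance
  ∂[v_3,v_4,v_5] = [v_4,v_5] − [v_3,v_5] + [v_3,v_4],
  ∂[v_0,v_1,v_3] = [v_1,v_3] − [v_0,v_3] + [v_0,v_1].
The 15×10 boundary matrix has rank 10 and Smith normal form diag(1,1,1,1,1,1,1,1,1,2).

Now H_k = ker ∂_k / im ∂_{k+1}, so:

  H_0: rank C_0 − rank ∂_1 = 6 − 5 = 1, and the invariant factors of ∂_1 are all 1, so H_0 ≅ Z.
  H_1: rank ker ∂_1 − rank ∂_2 = (15 − 5) − 10 = 0, and ∂_2 has invariant factor 2 > 1, so H_1 ≅ Z/2.
  H_2: rank ker ∂_2 − rank ∂_3 = (10 − 10) − 0 = 0, and there is no ∂_3, so H_2 ≅ 0.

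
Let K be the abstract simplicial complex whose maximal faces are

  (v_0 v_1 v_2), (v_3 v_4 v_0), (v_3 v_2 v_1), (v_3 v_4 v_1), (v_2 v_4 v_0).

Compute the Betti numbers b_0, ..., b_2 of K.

Take the total order v_0 < v_1 < v_2 < v_3 < v_4 on the vertex set. Then K (dimension 2) consists of the simplices:

  0-simplices (5): [v_0], [v_1], [v_2], [v_3], [v_4]
  1-simplices (10): [v_0,v_1], [v_0,v_2], [v_0,v_3], [v_0,v_4], [v_1,v_2], [v_1,v_3], [v_1,v_4], [v_2,v_3], [v_2,v_4], [v_3,v_4]
  2-simplices (5): [v_0,v_1,v_2], [v_0,v_2,v_4], [v_0,v_3,v_4], [v_1,v_2,v_3], [v_1,v_3,v_4]

so the chain groups are C_0 ≅ Z^5, C_1 ≅ Z^10, C_2 ≅ Z^5.

The boundary map ∂_1: C_1 → C_0 sends each edge [p,q] (with p < q) to q − p. For instance
  ∂[v_1,v_3] = [v_3] − [v_1].
The 5×10 boundary matrix has rank 4 and Smith normal form diag(1,1,1,1).

The boundary map ∂_2: C_2 → C_1 maps a triangle to the signed sum of its edges. For instance
  ∂[v_1,v_2,v_3] = [v_2,v_3] − [v_1,v_3] + [v_1,v_2],
  ∂[v_0,v_1,v_2] = [v_1,v_2] − [v_0,v_2] + [v_0,v_1].
The 10×5 boundary matrix has rank 5 and Smith normal form diag(1,1,1,1,1).

From H_k ≅ ker(∂_k) / im(∂_{k+1}) we obtain:

  H_0: rank C_0 − rank ∂_1 = 5 − 4 = 1, and the invariant factors of ∂_1 are all 1, so H_0 = Z.
  H_1: rank ker ∂_1 − rank ∂_2 = (10 − 4) − 5 = 1, and the invariant factors of ∂_2 are all 1, so H_1 = Z.
  H_2: rank ker ∂_2 − rank ∂_3 = (5 − 5) − 0 = 0, and there is no ∂_3, so H_2 = 0.

(K is a triangulation of the Möbius band.)

Hence the Betti numbers are b_0 = 1, b_1 = 1, b_2 = 0.

b_0 = 1, b_1 = 1, b_2 = 0.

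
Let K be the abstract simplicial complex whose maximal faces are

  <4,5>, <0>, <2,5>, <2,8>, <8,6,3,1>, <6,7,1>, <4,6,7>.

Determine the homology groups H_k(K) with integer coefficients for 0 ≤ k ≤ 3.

H_0 ≅ Z^2,  H_1 ≅ Z,  H_2 = 0,  H_3 = 0.

K has 9 vertices, 13 edges, 6 triangles, 1 3-simplex.
rank ∂_0 = 0, rank ∂_1 = 7 ⇒ b_0 = 9 − 0 − 7 = 2; all invariant factors of ∂_1 are 1 so no torsion. So H_0 = Z^2.
rank ∂_1 = 7, rank ∂_2 = 5 ⇒ b_1 = 13 − 7 − 5 = 1; all invariant factors of ∂_2 are 1 so no torsion. So H_1 = Z.
rank ∂_2 = 5, rank ∂_3 = 1 ⇒ b_2 = 6 − 5 − 1 = 0; all invariant factors of ∂_3 are 1 so no torsion. So H_2 = 0.
rank ∂_3 = 1, rank ∂_4 = 0 ⇒ b_3 = 1 − 1 − 0 = 0. So H_3 = 0.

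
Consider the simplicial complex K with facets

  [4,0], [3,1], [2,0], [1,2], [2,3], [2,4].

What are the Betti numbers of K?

Order the vertices as 0 < 1 < 2 < 3 < 4. Listing each simplex with vertices in this order, K has dimension 1 with simplices:

  0-simplices (5): [0], [1], [2], [3], [4]
  1-simplices (6): [0,2], [0,4], [1,2], [1,3], [2,3], [2,4]

Hence C_0 ≅ Z^5, C_1 ≅ Z^6.

Boundary ∂_1: C_1 → C_0 is given by ∂[p,q] = [q] − [p]. For instance
  ∂[2,3] = [3] − [2].
The resulting 5×6 matrix has rank 4, and its Smith normal form has invariant factors (1,1,1,1).

From H_k ≅ ker(∂_k) / im(∂_{k+1}) we obtain:

  H_0: rank C_0 − rank ∂_1 = 5 − 4 = 1, and the invariant factors of ∂_1 are all 1, so H_0 = Z.
  H_1: rank ker ∂_1 − rank ∂_2 = (6 − 4) − 0 = 2, and there is no ∂_2, so H_1 = Z^2.

Hence the Betti numbers are b_0 = 1, b_1 = 2.

b_0 = 1, b_1 = 2.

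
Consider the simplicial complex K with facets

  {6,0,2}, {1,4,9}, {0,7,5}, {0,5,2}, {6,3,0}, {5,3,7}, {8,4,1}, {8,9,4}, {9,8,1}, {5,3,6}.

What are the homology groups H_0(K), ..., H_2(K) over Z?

Order the vertices as 0 < 1 < 2 < 3 < 4 < 5 < 6 < 7 < 8 < 9. Listing each simplex with vertices in this order, K has dimension 2 with simplices:

  0-simplices (10): [0], [1], [2], [3], [4], [5], [6], [7], [8], [9]
  1-simplices (18): [0,2], [0,3], [0,5], [0,6], [0,7], [1,4], [1,8], [1,9], [2,5], [2,6], [3,5], [3,6], [3,7], [4,8], [4,9], [5,6], [5,7], [8,9]
  2-simplices (10): [0,2,5], [0,2,6], [0,3,6], [0,5,7], [1,4,8], [1,4,9], [1,8,9], [3,5,6], [3,5,7], [4,8,9]

so the chain groups are C_0 ≅ Z^10, C_1 ≅ Z^18, C_2 ≅ Z^10.

∂_1: C_1 → C_0 is given by ∂[p,q] = [q] − [p]. For instance
  ∂[5,7] = [7] − [5].
As a 10×18 matrix over Z this has rank 8, with invariant factors (1,1,1,1,1,1,1,1).

Boundary ∂_2: C_2 → C_1 acts by ∂[p,q,r] = [q,r] − [p,r] + [p,q]. For instance
  ∂[0,2,5] = [2,5] − [0,5] + [0,2],
  ∂[0,3,6] = [3,6] − [0,6] + [0,3].
This gives a 18×10 integer matrix of rank 9; reducing to Smith normal form yields diagonal entries (1,1,1,1,1,1,1,1,1).

From H_k ≅ ker(∂_k) / im(∂_{k+1}) we obtain:

  H_0: rank C_0 − rank ∂_1 = 10 − 8 = 2, and the invariant factors of ∂_1 are all 1, so H_0 = Z^2.
  H_1: rank ker ∂_1 − rank ∂_2 = (18 − 8) − 9 = 1, and the invariant factors of ∂_2 are all 1, so H_1 = Z.
  H_2: rank ker ∂_2 − rank ∂_3 = (10 − 9) − 0 = 1, and there is no ∂_3, so H_2 = Z.

As a check, the Euler characteristic is 10 − 18 + 10 = 2, which agrees with 2 − 1 + 1 = 2.
(K is a triangulation of the disjoint union of the cylinder S^1 x I and the 2-sphere S^2.)

H_0 ≅ Z^2,  H_1 ≅ Z,  H_2 ≅ Z.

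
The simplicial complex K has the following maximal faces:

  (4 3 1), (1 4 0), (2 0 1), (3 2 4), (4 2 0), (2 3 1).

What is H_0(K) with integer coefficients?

H_0 ≅ Z.

K has 5 vertices, 9 edges, 6 triangles.
rank ∂_0 = 0, rank ∂_1 = 4 ⇒ b_0 = 5 − 0 − 4 = 1; all invariant factors of ∂_1 are 1 so no torsion. So H_0 ≅ Z.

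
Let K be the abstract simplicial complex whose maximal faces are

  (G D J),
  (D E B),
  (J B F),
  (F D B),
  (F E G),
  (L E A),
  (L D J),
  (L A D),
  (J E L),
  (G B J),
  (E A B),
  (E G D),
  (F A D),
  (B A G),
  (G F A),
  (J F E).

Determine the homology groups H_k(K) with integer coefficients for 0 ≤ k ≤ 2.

H_0 = Z,  H_1 = Z^2,  H_2 = Z.

We work with the vertex ordering A < B < D < E < F < G < J < L. The simplices of K, each written with vertices in increasing order, are:

  0-simplices (8): A, B, D, E, F, G, J, L
  1-simplices (24): AB, AD, AE, AF, AG, AL, BD, BE, BF, BG, BJ, DE, DF, DG, DJ, DL, EF, EG, EJ, EL, FG, FJ, GJ, JL
  2-simplices (16): ABE, ABG, ADF, ADL, AEL, AFG, BDE, BDF, BFJ, BGJ, DEG, DGJ, DJL, EFG, EFJ, EJL

so the chain groups are C_0 ≅ Z^8, C_1 ≅ Z^24, C_2 ≅ Z^16.

Boundary ∂_1: C_1 → C_0 is given by ∂[p,q] = [q] − [p].
The 8×24 boundary matrix has rank 7 and Smith normal form diag(1,1,1,1,1,1,1).

∂_2: C_2 → C_1 maps a triangle to the signed sum of its edges. For instance
  ∂EJL = JL − EL + EJ,
  ∂EFG = FG − EG + EF.
This gives a 24×16 integer matrix of rank 15; reducing to Smith normal form yields diagonal entries (1,1,1,1,1,1,1,1,1,1,1,1,1,1,1).

Reading off H_k = ker ∂_k / im ∂_{k+1}:

  H_0: rank C_0 − rank ∂_1 = 8 − 7 = 1, and the invariant factors of ∂_1 are all 1, so H_0 = Z.
  H_1: rank ker ∂_1 − rank ∂_2 = (24 − 7) − 15 = 2, and the invariant factors of ∂_2 are all 1, so H_1 = Z^2.
  H_2: rank ker ∂_2 − rank ∂_3 = (16 − 15) − 0 = 1, and there is no ∂_3, so H_2 = Z.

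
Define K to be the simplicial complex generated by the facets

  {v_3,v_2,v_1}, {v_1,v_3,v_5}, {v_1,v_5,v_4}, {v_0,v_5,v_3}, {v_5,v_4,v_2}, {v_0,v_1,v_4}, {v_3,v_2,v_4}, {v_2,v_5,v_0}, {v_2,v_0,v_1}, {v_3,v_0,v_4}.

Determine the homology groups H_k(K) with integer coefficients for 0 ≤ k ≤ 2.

Take the total order v_0 < v_1 < v_2 < v_3 < v_4 < v_5 on the vertex set. Then K (dimension 2) consists of the simplices:

  0-simplices (6): [v_0], [v_1], [v_2], [v_3], [v_4], [v_5]
  1-simplices (15): (15 of them)
  2-simplices (10): [v_0,v_1,v_2], [v_0,v_1,v_4], [v_0,v_2,v_5], [v_0,v_3,v_4], [v_0,v_3,v_5], [v_1,v_2,v_3], [v_1,v_3,v_5], [v_1,v_4,v_5], [v_2,v_3,v_4], [v_2,v_4,v_5]

Hence C_0 ≅ Z^6, C_1 ≅ Z^15, C_2 ≅ Z^10.

Boundary ∂_1: C_1 → C_0 maps an edge to its endpoints' difference, ∂[p,q] = q − p. For instance
  ∂[v_2,v_4] = [v_4] − [v_2].
This gives a 6×15 integer matrix of rank 5; reducing to Smith normal form yields diagonal entries (1,1,1,1,1).

∂_2: C_2 → C_1 acts by ∂[p,q,r] = [q,r] − [p,r] + [p,q]. For instance
  ∂[v_1,v_3,v_5] = [v_3,v_5] − [v_1,v_5] + [v_1,v_3],
  ∂[v_1,v_4,v_5] = [v_4,v_5] − [v_1,v_5] + [v_1,v_4].
As a 15×10 matrix over Z this has rank 10, with invariant factors (1,1,1,1,1,1,1,1,1,2).

Reading off H_k = ker ∂_k / im ∂_{k+1}:

  H_0: rank C_0 − rank ∂_1 = 6 − 5 = 1, and the invariant factors of ∂_1 are all 1, so H_0 = Z.
  H_1: rank ker ∂_1 − rank ∂_2 = (15 − 5) − 10 = 0, and ∂_2 has invariant factor 2 > 1, so H_1 = Z/2Z.
  H_2: rank ker ∂_2 − rank ∂_3 = (10 − 10) − 0 = 0, and there is no ∂_3, so H_2 = 0.

H_0 = Z,  H_1 = Z/2Z,  H_2 = 0.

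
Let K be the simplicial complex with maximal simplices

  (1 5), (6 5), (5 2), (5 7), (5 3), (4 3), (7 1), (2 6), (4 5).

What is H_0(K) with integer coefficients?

Order the vertices as 1 < 2 < 3 < 4 < 5 < 6 < 7. Listing each simplex with vertices in this order, K has dimension 1 with simplices:

  0-simplices (7): [1], [2], [3], [4], [5], [6], [7]
  1-simplices (9): [1,5], [1,7], [2,5], [2,6], [3,4], [3,5], [4,5], [5,6], [5,7]

so the chain groups are C_0 ≅ Z^7, C_1 ≅ Z^9.

∂_1: C_1 → C_0 maps an edge to its endpoints' difference, ∂[p,q] = q − p.
The 7×9 boundary matrix has rank 6 and Smith normal form diag(1,1,1,1,1,1).

Computing H_k = (kernel of ∂_k) / (image of ∂_{k+1}):

  H_0: rank C_0 − rank ∂_1 = 7 − 6 = 1, and the invariant factors of ∂_1 are all 1, so H_0 ≅ Z.

H_0 ≅ Z.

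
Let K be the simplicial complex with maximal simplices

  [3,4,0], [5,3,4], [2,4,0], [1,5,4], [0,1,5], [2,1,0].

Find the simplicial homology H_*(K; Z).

Fix the vertex order 0 < 1 < 2 < 3 < 4 < 5 and write every simplex with vertices in increasing order. Then dim K = 2 and the simplices of K are:

  0-simplices (6): [0], [1], [2], [3], [4], [5]
  1-simplices (12): [0,1], [0,2], [0,3], [0,4], [0,5], [1,2], [1,4], [1,5], [2,4], [3,4], [3,5], [4,5]
  2-simplices (6): [0,1,2], [0,1,5], [0,2,4], [0,3,4], [1,4,5], [3,4,5]

so the chain groups are C_0 ≅ Z^6, C_1 ≅ Z^12, C_2 ≅ Z^6.

∂_1: C_1 → C_0 is given by ∂[p,q] = [q] − [p].
As a 6×12 matrix over Z this has rank 5, with invariant factors (1,1,1,1,1).

The boundary map ∂_2: C_2 → C_1 acts by ∂[p,q,r] = [q,r] − [p,r] + [p,q]. For instance
  ∂[0,1,5] = [1,5] − [0,5] + [0,1],
  ∂[1,4,5] = [4,5] − [1,5] + [1,4].
This gives a 12×6 integer matrix of rank 6; reducing to Smith normal form yields diagonal entries (1,1,1,1,1,1).

From H_k ≅ ker(∂_k) / im(∂_{k+1}) we obtain:

  H_0: rank C_0 − rank ∂_1 = 6 − 5 = 1, and the invariant factors of ∂_1 are all 1, so H_0 = Z.
  H_1: rank ker ∂_1 − rank ∂_2 = (12 − 5) − 6 = 1, and the invariant factors of ∂_2 are all 1, so H_1 = Z.
  H_2: rank ker ∂_2 − rank ∂_3 = (6 − 6) − 0 = 0, and there is no ∂_3, so H_2 = 0.

As a check, the Euler characteristic is 6 − 12 + 6 = 0, which agrees with 1 − 1 + 0 = 0.

H_0 ≅ Z,  H_1 ≅ Z,  H_2 = 0.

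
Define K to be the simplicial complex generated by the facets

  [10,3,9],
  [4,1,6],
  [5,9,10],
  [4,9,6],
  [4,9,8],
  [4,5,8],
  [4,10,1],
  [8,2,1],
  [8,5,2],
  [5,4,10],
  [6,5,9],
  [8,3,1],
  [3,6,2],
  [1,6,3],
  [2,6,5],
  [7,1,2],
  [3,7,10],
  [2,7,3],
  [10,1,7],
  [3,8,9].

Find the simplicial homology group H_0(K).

We work with the vertex ordering 1 < 2 < 3 < 4 < 5 < 6 < 7 < 8 < 9 < 10. The simplices of K, each written with vertices in increasing order, are:

  0-simplices (10): [1], [2], [3], [4], [5], [6], [7], [8], [9], [10]
  1-simplices (30): (30 of them)
  2-simplices (20): (20 of them)

Hence C_0 ≅ Z^10, C_1 ≅ Z^30, C_2 ≅ Z^20.

The boundary map ∂_1: C_1 → C_0 maps an edge to its endpoints' difference, ∂[p,q] = q − p.
The 10×30 boundary matrix has rank 9 and Smith normal form diag(1,1,1,1,1,1,1,1,1).

Boundary ∂_2: C_2 → C_1 maps a triangle to the signed sum of its edges. For instance
  ∂[2,3,6] = [3,6] − [2,6] + [2,3],
  ∂[2,3,7] = [3,7] − [2,7] + [2,3].
As a 30×20 matrix over Z this has rank 20, with invariant factors (1,1,1,1,1,1,1,1,1,1,1,1,1,1,1,1,1,1,1,2).

Computing H_k = (kernel of ∂_k) / (image of ∂_{k+1}):

  H_0: rank C_0 − rank ∂_1 = 10 − 9 = 1, and the invariant factors of ∂_1 are all 1, so H_0 = Z.

(K is a triangulation of the Klein bottle.)

H_0 = Z.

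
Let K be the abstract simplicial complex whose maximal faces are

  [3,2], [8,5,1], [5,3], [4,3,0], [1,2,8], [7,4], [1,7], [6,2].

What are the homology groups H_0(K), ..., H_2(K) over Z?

Take the total order 0 < 1 < 2 < 3 < 4 < 5 < 6 < 7 < 8 on the vertex set. Then K (dimension 2) consists of the simplices:

  0-simplices (9): [0], [1], [2], [3], [4], [5], [6], [7], [8]
  1-simplices (13): [0,3], [0,4], [1,2], [1,5], [1,7], [1,8], [2,3], [2,6], [2,8], [3,4], [3,5], [4,7], [5,8]
  2-simplices (3): [0,3,4], [1,2,8], [1,5,8]

so the chain groups are C_0 ≅ Z^9, C_1 ≅ Z^13, C_2 ≅ Z^3.

Boundary ∂_1: C_1 → C_0 maps an edge to its endpoints' difference, ∂[p,q] = q − p.
The resulting 9×13 matrix has rank 8, and its Smith normal form has invariant factors (1,1,1,1,1,1,1,1).

Boundary ∂_2: C_2 → C_1 acts by ∂[p,q,r] = [q,r] − [p,r] + [p,q]. For instance
  ∂[1,2,8] = [2,8] − [1,8] + [1,2],
  ∂[0,3,4] = [3,4] − [0,4] + [0,3].
As a 13×3 matrix over Z this has rank 3, with invariant factors (1,1,1).

From H_k ≅ ker(∂_k) / im(∂_{k+1}) we obtain:

  H_0: rank C_0 − rank ∂_1 = 9 − 8 = 1, and the invariant factors of ∂_1 are all 1, so H_0 = Z.
  H_1: rank ker ∂_1 − rank ∂_2 = (13 − 8) − 3 = 2, and the invariant factors of ∂_2 are all 1, so H_1 = Z^2.
  H_2: rank ker ∂_2 − rank ∂_3 = (3 − 3) − 0 = 0, and there is no ∂_3, so H_2 = 0.

H_0 = Z,  H_1 = Z^2,  H_2 = 0.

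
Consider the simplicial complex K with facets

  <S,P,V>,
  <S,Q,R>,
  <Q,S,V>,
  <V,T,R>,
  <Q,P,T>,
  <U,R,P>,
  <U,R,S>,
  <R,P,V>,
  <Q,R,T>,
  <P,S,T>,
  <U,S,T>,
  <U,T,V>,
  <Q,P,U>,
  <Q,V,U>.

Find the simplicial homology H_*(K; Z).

We work with the vertex ordering P < Q < R < S < T < U < V. The simplices of K, each written with vertices in increasing order, are:

  0-simplices (7): P, Q, R, S, T, U, V
  1-simplices (21): PQ, PR, PS, PT, PU, PV, QR, QS, QT, QU, QV, RS, RT, RU, RV, ST, SU, SV, TU, TV, UV
  2-simplices (14): PQT, PQU, PRU, PRV, PST, PSV, QRS, QRT, QSV, QUV, RSU, RTV, STU, TUV

Hence C_0 ≅ Z^7, C_1 ≅ Z^21, C_2 ≅ Z^14.

The boundary map ∂_1: C_1 → C_0 maps an edge to its endpoints' difference, ∂[p,q] = q − p. For instance
  ∂PT = T − P.
As a 7×21 matrix over Z this has rank 6, with invariant factors (1,1,1,1,1,1).

∂_2: C_2 → C_1 maps a triangle to the signed sum of its edges. For instance
  ∂RTV = TV − RV + RT,
  ∂PST = ST − PT + PS.
The resulting 21×14 matrix has rank 13, and its Smith normal form has invariant factors (1,1,1,1,1,1,1,1,1,1,1,1,1).

Now H_k = ker ∂_k / im ∂_{k+1}, so:

  H_0: rank C_0 − rank ∂_1 = 7 − 6 = 1, and the invariant factors of ∂_1 are all 1, so H_0 = Z.
  H_1: rank ker ∂_1 − rank ∂_2 = (21 − 6) − 13 = 2, and the invariant factors of ∂_2 are all 1, so H_1 = Z^2.
  H_2: rank ker ∂_2 − rank ∂_3 = (14 − 13) − 0 = 1, and there is no ∂_3, so H_2 = Z.

(K is a triangulation of the torus T^2.)

H_0 ≅ Z,  H_1 ≅ Z^2,  H_2 ≅ Z.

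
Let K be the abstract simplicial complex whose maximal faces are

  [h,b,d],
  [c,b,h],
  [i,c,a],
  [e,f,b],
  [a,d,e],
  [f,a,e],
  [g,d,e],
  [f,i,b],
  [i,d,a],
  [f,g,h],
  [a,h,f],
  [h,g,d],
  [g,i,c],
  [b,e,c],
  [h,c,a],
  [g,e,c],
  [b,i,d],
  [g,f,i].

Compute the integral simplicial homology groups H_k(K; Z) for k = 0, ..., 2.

H_0 ≅ Z,  H_1 ≅ Z^2,  H_2 ≅ Z.

Take the total order a < b < c < d < e < f < g < h < i on the vertex set. Then K (dimension 2) consists of the simplices:

  0-simplices (9): a, b, c, d, e, f, g, h, i
  1-simplices (27): ac, ad, ae, af, ah, ai, bc, bd, be, bf, bh, bi, ce, cg, ch, ci, de, dg, dh, di, ef, eg, fg, fh, fi, gh, gi
  2-simplices (18): ach, aci, ade, adi, aef, afh, bce, bch, bdh, bdi, bef, bfi, ceg, cgi, deg, dgh, fgh, fgi

giving chain groups C_0 ≅ Z^9, C_1 ≅ Z^27, C_2 ≅ Z^18.

∂_1: C_1 → C_0 sends each edge [p,q] (with p < q) to q − p.
The resulting 9×27 matrix has rank 8, and its Smith normal form has invariant factors (1,1,1,1,1,1,1,1).

∂_2: C_2 → C_1 sends each 2-simplex [p,q,r] to [q,r] − [p,r] + [p,q]. For instance
  ∂fgh = gh − fh + fg,
  ∂bfi = fi − bi + bf.
The resulting 27×18 matrix has rank 17, and its Smith normal form has invariant factors (1,1,1,1,1,1,1,1,1,1,1,1,1,1,1,1,1).

Computing H_k = (kernel of ∂_k) / (image of ∂_{k+1}):

  H_0: rank C_0 − rank ∂_1 = 9 − 8 = 1, and the invariant factors of ∂_1 are all 1, so H_0 = Z.
  H_1: rank ker ∂_1 − rank ∂_2 = (27 − 8) − 17 = 2, and the invariant factors of ∂_2 are all 1, so H_1 = Z^2.
  H_2: rank ker ∂_2 − rank ∂_3 = (18 − 17) − 0 = 1, and there is no ∂_3, so H_2 = Z.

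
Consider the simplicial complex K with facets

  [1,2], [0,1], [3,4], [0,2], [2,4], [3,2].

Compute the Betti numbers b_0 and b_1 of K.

Order the vertices as 0 < 1 < 2 < 3 < 4. Listing each simplex with vertices in this order, K has dimension 1 with simplices:

  0-simplices (5): [0], [1], [2], [3], [4]
  1-simplices (6): [0,1], [0,2], [1,2], [2,3], [2,4], [3,4]

Hence C_0 ≅ Z^5, C_1 ≅ Z^6.

The boundary map ∂_1: C_1 → C_0 is given by ∂[p,q] = [q] − [p]. For instance
  ∂[0,1] = [1] − [0].
As a 5×6 matrix over Z this has rank 4, with invariant factors (1,1,1,1).

Now H_k = ker ∂_k / im ∂_{k+1}, so:

  H_0: rank C_0 − rank ∂_1 = 5 − 4 = 1, and the invariant factors of ∂_1 are all 1, so H_0 = Z.
  H_1: rank ker ∂_1 − rank ∂_2 = (6 − 4) − 0 = 2, and there is no ∂_2, so H_1 = Z^2.

As a check, the Euler characteristic is 5 − 6 = -1, which agrees with 1 − 2 = -1.

Hence the Betti numbers are b_0 = 1, b_1 = 2.

b_0 = 1, b_1 = 2.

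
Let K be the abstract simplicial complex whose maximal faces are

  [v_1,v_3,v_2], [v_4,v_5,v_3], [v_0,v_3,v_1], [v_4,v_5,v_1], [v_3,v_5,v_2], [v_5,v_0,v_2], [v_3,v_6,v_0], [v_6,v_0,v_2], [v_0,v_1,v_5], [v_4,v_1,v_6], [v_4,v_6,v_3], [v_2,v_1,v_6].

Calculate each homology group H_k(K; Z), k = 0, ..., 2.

Fix the vertex order v_0 < v_1 < v_2 < v_3 < v_4 < v_5 < v_6 and write every simplex with vertices in increasing order. Then dim K = 2 and the simplices of K are:

  0-simplices (7): [v_0], [v_1], [v_2], [v_3], [v_4], [v_5], [v_6]
  1-simplices (18): (18 of them)
  2-simplices (12): (12 of them)

giving chain groups C_0 ≅ Z^7, C_1 ≅ Z^18, C_2 ≅ Z^12.

∂_1: C_1 → C_0 is given by ∂[p,q] = [q] − [p]. For instance
  ∂[v_3,v_4] = [v_4] − [v_3].
The resulting 7×18 matrix has rank 6, and its Smith normal form has invariant factors (1,1,1,1,1,1).

∂_2: C_2 → C_1 sends each 2-simplex [p,q,r] to [q,r] − [p,r] + [p,q]. For instance
  ∂[v_1,v_2,v_6] = [v_2,v_6] − [v_1,v_6] + [v_1,v_2],
  ∂[v_1,v_2,v_3] = [v_2,v_3] − [v_1,v_3] + [v_1,v_2].
The 18×12 boundary matrix has rank 12 and Smith normal form diag(1,1,1,1,1,1,1,1,1,1,1,2).

Reading off H_k = ker ∂_k / im ∂_{k+1}:

  H_0: rank C_0 − rank ∂_1 = 7 − 6 = 1, and the invariant factors of ∂_1 are all 1, so H_0 ≅ Z.
  H_1: rank ker ∂_1 − rank ∂_2 = (18 − 6) − 12 = 0, and ∂_2 has invariant factor 2 > 1, so H_1 ≅ Z/2Z.
  H_2: rank ker ∂_2 − rank ∂_3 = (12 − 12) − 0 = 0, and there is no ∂_3, so H_2 ≅ 0.

As a check, the Euler characteristic is 7 − 18 + 12 = 1, which agrees with 1 − 0 + 0 = 1.
(K is a triangulation of the real projective plane RP^2.)

H_0 = Z,  H_1 = Z/2Z,  H_2 = 0.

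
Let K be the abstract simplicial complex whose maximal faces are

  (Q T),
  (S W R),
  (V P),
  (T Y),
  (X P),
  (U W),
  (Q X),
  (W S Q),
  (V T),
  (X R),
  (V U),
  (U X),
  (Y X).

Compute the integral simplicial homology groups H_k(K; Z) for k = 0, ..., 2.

H_0 ≅ Z,  H_1 ≅ Z^5,  H_2 = 0.

Fix the vertex order P < Q < R < S < T < U < V < W < X < Y and write every simplex with vertices in increasing order. Then dim K = 2 and the simplices of K are:

  0-simplices (10): P, Q, R, S, T, U, V, W, X, Y
  1-simplices (16): PV, PX, QS, QT, QW, QX, RS, RW, RX, SW, TV, TY, UV, UW, UX, XY
  2-simplices (2): QSW, RSW

so the chain groups are C_0 ≅ Z^10, C_1 ≅ Z^16, C_2 ≅ Z^2.

Boundary ∂_1: C_1 → C_0 sends each edge [p,q] (with p < q) to q − p.
As a 10×16 matrix over Z this has rank 9, with invariant factors (1,1,1,1,1,1,1,1,1).

Boundary ∂_2: C_2 → C_1 acts by ∂[p,q,r] = [q,r] − [p,r] + [p,q]. For instance
  ∂RSW = SW − RW + RS,
  ∂QSW = SW − QW + QS.
This gives a 16×2 integer matrix of rank 2; reducing to Smith normal form yields diagonal entries (1,1).

From H_k ≅ ker(∂_k) / im(∂_{k+1}) we obtain:

  H_0: rank C_0 − rank ∂_1 = 10 − 9 = 1, and the invariant factors of ∂_1 are all 1, so H_0 = Z.
  H_1: rank ker ∂_1 − rank ∂_2 = (16 − 9) − 2 = 5, and the invariant factors of ∂_2 are all 1, so H_1 = Z^5.
  H_2: rank ker ∂_2 − rank ∂_3 = (2 − 2) − 0 = 0, and there is no ∂_3, so H_2 = 0.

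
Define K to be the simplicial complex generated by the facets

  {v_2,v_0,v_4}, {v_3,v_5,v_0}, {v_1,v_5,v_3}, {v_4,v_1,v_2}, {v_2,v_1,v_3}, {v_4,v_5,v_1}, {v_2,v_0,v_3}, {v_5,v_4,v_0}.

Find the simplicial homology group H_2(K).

H_2 = Z.

We work with the vertex ordering v_0 < v_1 < v_2 < v_3 < v_4 < v_5. The simplices of K, each written with vertices in increasing order, are:

  0-simplices (6): [v_0], [v_1], [v_2], [v_3], [v_4], [v_5]
  1-simplices (12): [v_0,v_2], [v_0,v_3], [v_0,v_4], [v_0,v_5], [v_1,v_2], [v_1,v_3], [v_1,v_4], [v_1,v_5], [v_2,v_3], [v_2,v_4], [v_3,v_5], [v_4,v_5]
  2-simplices (8): [v_0,v_2,v_3], [v_0,v_2,v_4], [v_0,v_3,v_5], [v_0,v_4,v_5], [v_1,v_2,v_3], [v_1,v_2,v_4], [v_1,v_3,v_5], [v_1,v_4,v_5]

giving chain groups C_0 ≅ Z^6, C_1 ≅ Z^12, C_2 ≅ Z^8.

The boundary map ∂_1: C_1 → C_0 is given by ∂[p,q] = [q] − [p]. For instance
  ∂[v_4,v_5] = [v_5] − [v_4].
The resulting 6×12 matrix has rank 5, and its Smith normal form has invariant factors (1,1,1,1,1).

The boundary map ∂_2: C_2 → C_1 maps a triangle to the signed sum of its edges. For instance
  ∂[v_1,v_2,v_4] = [v_2,v_4] − [v_1,v_4] + [v_1,v_2],
  ∂[v_1,v_2,v_3] = [v_2,v_3] − [v_1,v_3] + [v_1,v_2].
This gives a 12×8 integer matrix of rank 7; reducing to Smith normal form yields diagonal entries (1,1,1,1,1,1,1).

Reading off H_k = ker ∂_k / im ∂_{k+1}:

  H_2: rank ker ∂_2 − rank ∂_3 = (8 − 7) − 0 = 1, and there is no ∂_3, so H_2 = Z.

(K is a triangulation of the 2-sphere S^2.)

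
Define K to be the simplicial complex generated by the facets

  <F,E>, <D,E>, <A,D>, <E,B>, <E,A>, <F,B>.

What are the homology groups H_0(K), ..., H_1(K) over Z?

Take the total order A < B < D < E < F on the vertex set. Then K (dimension 1) consists of the simplices:

  0-simplices (5): A, B, D, E, F
  1-simplices (6): AD, AE, BE, BF, DE, EF

giving chain groups C_0 ≅ Z^5, C_1 ≅ Z^6.

∂_1: C_1 → C_0 sends each edge [p,q] (with p < q) to q − p. For instance
  ∂DE = E − D.
The resulting 5×6 matrix has rank 4, and its Smith normal form has invariant factors (1,1,1,1).

From H_k ≅ ker(∂_k) / im(∂_{k+1}) we obtain:

  H_0: rank C_0 − rank ∂_1 = 5 − 4 = 1, and the invariant factors of ∂_1 are all 1, so H_0 ≅ Z.
  H_1: rank ker ∂_1 − rank ∂_2 = (6 − 4) − 0 = 2, and there is no ∂_2, so H_1 ≅ Z^2.

H_0 ≅ Z,  H_1 ≅ Z^2.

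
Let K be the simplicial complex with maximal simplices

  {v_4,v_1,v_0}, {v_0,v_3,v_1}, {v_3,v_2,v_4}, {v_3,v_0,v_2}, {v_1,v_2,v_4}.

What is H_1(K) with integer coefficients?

H_1 ≅ Z.

We work with the vertex ordering v_0 < v_1 < v_2 < v_3 < v_4. The simplices of K, each written with vertices in increasing order, are:

  0-simplices (5): [v_0], [v_1], [v_2], [v_3], [v_4]
  1-simplices (10): [v_0,v_1], [v_0,v_2], [v_0,v_3], [v_0,v_4], [v_1,v_2], [v_1,v_3], [v_1,v_4], [v_2,v_3], [v_2,v_4], [v_3,v_4]
  2-simplices (5): [v_0,v_1,v_3], [v_0,v_1,v_4], [v_0,v_2,v_3], [v_1,v_2,v_4], [v_2,v_3,v_4]

Hence C_0 ≅ Z^5, C_1 ≅ Z^10, C_2 ≅ Z^5.

The boundary map ∂_1: C_1 → C_0 maps an edge to its endpoints' difference, ∂[p,q] = q − p. For instance
  ∂[v_2,v_4] = [v_4] − [v_2].
The 5×10 boundary matrix has rank 4 and Smith normal form diag(1,1,1,1).

The boundary map ∂_2: C_2 → C_1 sends each 2-simplex [p,q,r] to [q,r] − [p,r] + [p,q]. For instance
  ∂[v_1,v_2,v_4] = [v_2,v_4] − [v_1,v_4] + [v_1,v_2],
  ∂[v_0,v_1,v_4] = [v_1,v_4] − [v_0,v_4] + [v_0,v_1].
The 10×5 boundary matrix has rank 5 and Smith normal form diag(1,1,1,1,1).

Reading off H_k = ker ∂_k / im ∂_{k+1}:

  H_1: rank ker ∂_1 − rank ∂_2 = (10 − 4) − 5 = 1, and the invariant factors of ∂_2 are all 1, so H_1 ≅ Z.

(K is a triangulation of the Möbius band.)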